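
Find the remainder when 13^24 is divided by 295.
226

Repeated squaring. Binary of 24 = 11000.
13^1 ≡ 13 (mod 295); 13^2 ≡ 169 (mod 295); 13^4 ≡ 241 (mod 295); 13^8 ≡ 261 (mod 295); 13^16 ≡ 271 (mod 295)
13^24 = 13^8 × 13^16 ≡ 226 (mod 295)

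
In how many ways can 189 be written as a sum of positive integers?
1527273599625

p(n) counts ways to write n as a sum of positive integers (order ignored).
Euler's pentagonal recurrence: p(k) = p(k-1) + p(k-2) - p(k-5) - p(k-7) + p(k-12) + p(k-15) - ... (offsets j(3j∓1)/2, signs ++--, p(0)=1, p(<0)=0).
DP table for k = 0..188: p(0)=1, p(1)=1, p(2)=2, p(3)=3, p(4)=5, p(5)=7, p(6)=11, p(7)=15, p(8)=22, p(9)=30, p(10)=42, p(11)=56, p(12)=77, p(13)=101, p(14)=135, p(15)=176, p(16)=231, p(17)=297, p(18)=385, p(19)=490, p(20)=627, p(21)=792, p(22)=1002, p(23)=1255, p(24)=1575, p(25)=1958, p(26)=2436, p(27)=3010, p(28)=3718, p(29)=4565, p(30)=5604, p(31)=6842, p(32)=8349, p(33)=10143, p(34)=12310, p(35)=14883, p(36)=17977, p(37)=21637, p(38)=26015, p(39)=31185, p(40)=37338, p(41)=44583, p(42)=53174, p(43)=63261, p(44)=75175, p(45)=89134, p(46)=105558, p(47)=124754, p(48)=147273, p(49)=173525, p(50)=204226, p(51)=239943, p(52)=281589, p(53)=329931, p(54)=386155, p(55)=451276, p(56)=526823, p(57)=614154, p(58)=715220, p(59)=831820, p(60)=966467, p(61)=1121505, p(62)=1300156, p(63)=1505499, p(64)=1741630, p(65)=2012558, p(66)=2323520, p(67)=2679689, p(68)=3087735, p(69)=3554345, p(70)=4087968, p(71)=4697205, p(72)=5392783, p(73)=6185689, p(74)=7089500, p(75)=8118264, p(76)=9289091, p(77)=10619863, p(78)=12132164, p(79)=13848650, p(80)=15796476, p(81)=18004327, p(82)=20506255, p(83)=23338469, p(84)=26543660, p(85)=30167357, p(86)=34262962, p(87)=38887673, p(88)=44108109, p(89)=49995925, p(90)=56634173, p(91)=64112359, p(92)=72533807, p(93)=82010177, p(94)=92669720, p(95)=104651419, p(96)=118114304, p(97)=133230930, p(98)=150198136, p(99)=169229875, p(100)=190569292, p(101)=214481126, p(102)=241265379, p(103)=271248950, p(104)=304801365, p(105)=342325709, p(106)=384276336, p(107)=431149389, p(108)=483502844, p(109)=541946240, p(110)=607163746, p(111)=679903203, p(112)=761002156, p(113)=851376628, p(114)=952050665, p(115)=1064144451, p(116)=1188908248, p(117)=1327710076, p(118)=1482074143, p(119)=1653668665, p(120)=1844349560, p(121)=2056148051, p(122)=2291320912, p(123)=2552338241, p(124)=2841940500, p(125)=3163127352, p(126)=3519222692, p(127)=3913864295, p(128)=4351078600, p(129)=4835271870, p(130)=5371315400, p(131)=5964539504, p(132)=6620830889, p(133)=7346629512, p(134)=8149040695, p(135)=9035836076, p(136)=10015581680, p(137)=11097645016, p(138)=12292341831, p(139)=13610949895, p(140)=15065878135, p(141)=16670689208, p(142)=18440293320, p(143)=20390982757, p(144)=22540654445, p(145)=24908858009, p(146)=27517052599, p(147)=30388671978, p(148)=33549419497, p(149)=37027355200, p(150)=40853235313, p(151)=45060624582, p(152)=49686288421, p(153)=54770336324, p(154)=60356673280, p(155)=66493182097, p(156)=73232243759, p(157)=80630964769, p(158)=88751778802, p(159)=97662728555, p(160)=107438159466, p(161)=118159068427, p(162)=129913904637, p(163)=142798995930, p(164)=156919475295, p(165)=172389800255, p(166)=189334822579, p(167)=207890420102, p(168)=228204732751, p(169)=250438925115, p(170)=274768617130, p(171)=301384802048, p(172)=330495499613, p(173)=362326859895, p(174)=397125074750, p(175)=435157697830, p(176)=476715857290, p(177)=522115831195, p(178)=571701605655, p(179)=625846753120, p(180)=684957390936, p(181)=749474411781, p(182)=819876908323, p(183)=896684817527, p(184)=980462880430, p(185)=1071823774337, p(186)=1171432692373, p(187)=1280011042268, p(188)=1398341745571.
Final step: p(189) = p(188) + p(187) - p(184) - p(182) + p(177) + p(174) - p(167) - p(163) + p(154) + p(149) - p(138) - p(132) + p(119) + p(112) - p(97) - p(89) + p(72) + p(63) - p(44) - p(34) + p(13) + p(2)
= 1398341745571 + 1280011042268 - 980462880430 - 819876908323 + 522115831195 + 397125074750 - 207890420102 - 142798995930 + 60356673280 + 37027355200 - 12292341831 - 6620830889 + 1653668665 + 761002156 - 133230930 - 49995925 + 5392783 + 1505499 - 75175 - 12310 + 101 + 2
= 1527273599625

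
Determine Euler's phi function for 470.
184

470 = 2 × 5 × 47
φ(n) = n × ∏(1 - 1/p) for each prime p dividing n
φ(470) = 470 × (1 - 1/2) × (1 - 1/5) × (1 - 1/47) = 184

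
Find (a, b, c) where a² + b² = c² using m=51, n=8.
(2537, 816, 2665)

Euclid's formula: a = m² - n², b = 2mn, c = m² + n²
m = 51, n = 8
a = 51² - 8² = 2601 - 64 = 2537
b = 2 × 51 × 8 = 816
c = 51² + 8² = 2601 + 64 = 2665
Verification: 2537² + 816² = 6436369 + 665856 = 7102225 = 2665² ✓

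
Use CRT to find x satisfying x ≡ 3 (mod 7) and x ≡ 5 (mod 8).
45

Using Chinese Remainder Theorem:
M = 7 × 8 = 56
M1 = 8, M2 = 7
y1 = 8^(-1) mod 7 = 1
y2 = 7^(-1) mod 8 = 7
x = (3×8×1 + 5×7×7) mod 56 = 45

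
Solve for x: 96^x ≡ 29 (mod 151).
144

Baby-step giant-step with step n = ⌈√151⌉ = 13.
Baby steps 96^j mod 151 (j:value) for j=0..12: 0:1, 1:96, 2:5, 3:27, 4:25, 5:135, 6:125, 7:71, 8:21, 9:53, 10:105, 11:114, 12:72.
Giant-step multiplier: 96^(-13) ≡ 96^(150-13) = 96^137 ≡ 111 (mod 151).
Giant steps γ_i = 29·111^i mod 151: γ_0=29, γ_1=48, γ_2=43, γ_3=92, γ_4=95, γ_5=126, γ_6=94, γ_7=15, γ_8=4, γ_9=142, γ_10=58, γ_11=96 (in table at j=1).
x = i·n + j = 11·13 + 1 = 144.
Check: 96^144 ≡ 29 (mod 151).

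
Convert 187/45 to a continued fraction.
[4; 6, 2, 3]

Euclidean algorithm steps:
187 = 4 × 45 + 7
45 = 6 × 7 + 3
7 = 2 × 3 + 1
3 = 3 × 1 + 0
Continued fraction: [4; 6, 2, 3]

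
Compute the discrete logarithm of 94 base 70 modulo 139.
39

Baby-step giant-step with step n = ⌈√139⌉ = 12.
Baby steps 70^j mod 139 (j:value) for j=0..11: 0:1, 1:70, 2:35, 3:87, 4:113, 5:126, 6:63, 7:101, 8:120, 9:60, 10:30, 11:15.
Giant-step multiplier: 70^(-12) ≡ 70^(138-12) = 70^126 ≡ 65 (mod 139).
Giant steps γ_i = 94·65^i mod 139: γ_0=94, γ_1=133, γ_2=27, γ_3=87 (in table at j=3).
x = i·n + j = 3·12 + 3 = 39.
Check: 70^39 ≡ 94 (mod 139).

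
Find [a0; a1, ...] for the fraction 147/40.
[3; 1, 2, 13]

Euclidean algorithm steps:
147 = 3 × 40 + 27
40 = 1 × 27 + 13
27 = 2 × 13 + 1
13 = 13 × 1 + 0
Continued fraction: [3; 1, 2, 13]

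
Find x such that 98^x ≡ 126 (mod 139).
71

Baby-step giant-step with step n = ⌈√139⌉ = 12.
Baby steps 98^j mod 139 (j:value) for j=0..11: 0:1, 1:98, 2:13, 3:23, 4:30, 5:21, 6:112, 7:134, 8:66, 9:74, 10:24, 11:128.
Giant-step multiplier: 98^(-12) ≡ 98^(138-12) = 98^126 ≡ 45 (mod 139).
Giant steps γ_i = 126·45^i mod 139: γ_0=126, γ_1=110, γ_2=85, γ_3=72, γ_4=43, γ_5=128 (in table at j=11).
x = i·n + j = 5·12 + 11 = 71.
Check: 98^71 ≡ 126 (mod 139).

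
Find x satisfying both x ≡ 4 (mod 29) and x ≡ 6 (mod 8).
62

Using Chinese Remainder Theorem:
M = 29 × 8 = 232
M1 = 8, M2 = 29
y1 = 8^(-1) mod 29 = 11
y2 = 29^(-1) mod 8 = 5
x = (4×8×11 + 6×29×5) mod 232 = 62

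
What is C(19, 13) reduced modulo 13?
1

Using Lucas' theorem:
Write n=19 and k=13 in base 13:
n in base 13: [1, 6]
k in base 13: [1, 0]
C(19,13) mod 13 = ∏ C(n_i, k_i) mod 13
Digit binomials (mod 13): C(1,1) = 1; C(6,0) = 1
Product: 1 × 1 = 1 ≡ 1 (mod 13)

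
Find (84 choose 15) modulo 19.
0

Using Lucas' theorem:
Write n=84 and k=15 in base 19:
n in base 19: [4, 8]
k in base 19: [0, 15]
C(84,15) mod 19 = ∏ C(n_i, k_i) mod 19
Digit binomials (mod 19): C(4,0) = 1; C(8,15) = 0 (k_i > n_i)
Product: 1 × 0 = 0 ≡ 0 (mod 19)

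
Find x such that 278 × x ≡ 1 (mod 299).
242

gcd(278, 299) = 1, so the inverse exists.
Extended Euclidean algorithm on (299, 278):
299 = 1 × 278 + 21  ⟹  21 = (1)·299 + (-1)·278
278 = 13 × 21 + 5  ⟹  5 = (-13)·299 + (14)·278
21 = 4 × 5 + 1  ⟹  1 = (53)·299 + (-57)·278
So (-57)·278 ≡ 1 (mod 299), i.e. 278^(-1) ≡ -57 ≡ 242 (mod 299).
Check: 278 × 242 = 67276 ≡ 1 (mod 299)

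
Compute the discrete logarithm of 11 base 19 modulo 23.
5

Baby-step giant-step with step n = ⌈√23⌉ = 5.
Baby steps 19^j mod 23 (j:value) for j=0..4: 0:1, 1:19, 2:16, 3:5, 4:3.
Giant-step multiplier: 19^(-5) ≡ 19^(22-5) = 19^17 ≡ 21 (mod 23).
Giant steps γ_i = 11·21^i mod 23: γ_0=11, γ_1=1 (in table at j=0).
x = i·n + j = 1·5 + 0 = 5.
Check: 19^5 ≡ 11 (mod 23).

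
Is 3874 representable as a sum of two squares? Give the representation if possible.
25² + 57² (a=25, b=57)

Factorization: 3874 = 2 × 13 × 149
By Fermat: n is sum of two squares iff every prime p ≡ 3 (mod 4) appears to even power.
All primes ≡ 3 (mod 4) appear to even power.
Search a = 0, 1, 2, … for 3874 - a² a perfect square: first hit at a = 25: 3874 - 625 = 3249 = 57².
3874 = 25² + 57² = 625 + 3249 ✓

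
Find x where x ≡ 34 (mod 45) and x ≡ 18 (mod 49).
214

Using Chinese Remainder Theorem:
M = 45 × 49 = 2205
M1 = 49, M2 = 45
y1 = 49^(-1) mod 45 = 34
y2 = 45^(-1) mod 49 = 12
x = (34×49×34 + 18×45×12) mod 2205 = 214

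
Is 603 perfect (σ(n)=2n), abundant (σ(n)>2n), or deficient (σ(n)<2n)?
deficient

Proper divisors of 603: sum = 1 + 3 + 9 + 67 + 201 = 281
Since 281 < 603, 603 is deficient.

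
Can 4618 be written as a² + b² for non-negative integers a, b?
37² + 57² (a=37, b=57)

Factorization: 4618 = 2 × 2309
By Fermat: n is sum of two squares iff every prime p ≡ 3 (mod 4) appears to even power.
All primes ≡ 3 (mod 4) appear to even power.
Search a = 0, 1, 2, … for 4618 - a² a perfect square: first hit at a = 37: 4618 - 1369 = 3249 = 57².
4618 = 37² + 57² = 1369 + 3249 ✓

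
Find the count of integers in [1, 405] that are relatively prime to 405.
216

405 = 3^4 × 5
φ(n) = n × ∏(1 - 1/p) for each prime p dividing n
φ(405) = 405 × (1 - 1/3) × (1 - 1/5) = 216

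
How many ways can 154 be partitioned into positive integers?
60356673280

p(n) counts ways to write n as a sum of positive integers (order ignored).
Euler's pentagonal recurrence: p(k) = p(k-1) + p(k-2) - p(k-5) - p(k-7) + p(k-12) + p(k-15) - ... (offsets j(3j∓1)/2, signs ++--, p(0)=1, p(<0)=0).
DP table for k = 0..153: p(0)=1, p(1)=1, p(2)=2, p(3)=3, p(4)=5, p(5)=7, p(6)=11, p(7)=15, p(8)=22, p(9)=30, p(10)=42, p(11)=56, p(12)=77, p(13)=101, p(14)=135, p(15)=176, p(16)=231, p(17)=297, p(18)=385, p(19)=490, p(20)=627, p(21)=792, p(22)=1002, p(23)=1255, p(24)=1575, p(25)=1958, p(26)=2436, p(27)=3010, p(28)=3718, p(29)=4565, p(30)=5604, p(31)=6842, p(32)=8349, p(33)=10143, p(34)=12310, p(35)=14883, p(36)=17977, p(37)=21637, p(38)=26015, p(39)=31185, p(40)=37338, p(41)=44583, p(42)=53174, p(43)=63261, p(44)=75175, p(45)=89134, p(46)=105558, p(47)=124754, p(48)=147273, p(49)=173525, p(50)=204226, p(51)=239943, p(52)=281589, p(53)=329931, p(54)=386155, p(55)=451276, p(56)=526823, p(57)=614154, p(58)=715220, p(59)=831820, p(60)=966467, p(61)=1121505, p(62)=1300156, p(63)=1505499, p(64)=1741630, p(65)=2012558, p(66)=2323520, p(67)=2679689, p(68)=3087735, p(69)=3554345, p(70)=4087968, p(71)=4697205, p(72)=5392783, p(73)=6185689, p(74)=7089500, p(75)=8118264, p(76)=9289091, p(77)=10619863, p(78)=12132164, p(79)=13848650, p(80)=15796476, p(81)=18004327, p(82)=20506255, p(83)=23338469, p(84)=26543660, p(85)=30167357, p(86)=34262962, p(87)=38887673, p(88)=44108109, p(89)=49995925, p(90)=56634173, p(91)=64112359, p(92)=72533807, p(93)=82010177, p(94)=92669720, p(95)=104651419, p(96)=118114304, p(97)=133230930, p(98)=150198136, p(99)=169229875, p(100)=190569292, p(101)=214481126, p(102)=241265379, p(103)=271248950, p(104)=304801365, p(105)=342325709, p(106)=384276336, p(107)=431149389, p(108)=483502844, p(109)=541946240, p(110)=607163746, p(111)=679903203, p(112)=761002156, p(113)=851376628, p(114)=952050665, p(115)=1064144451, p(116)=1188908248, p(117)=1327710076, p(118)=1482074143, p(119)=1653668665, p(120)=1844349560, p(121)=2056148051, p(122)=2291320912, p(123)=2552338241, p(124)=2841940500, p(125)=3163127352, p(126)=3519222692, p(127)=3913864295, p(128)=4351078600, p(129)=4835271870, p(130)=5371315400, p(131)=5964539504, p(132)=6620830889, p(133)=7346629512, p(134)=8149040695, p(135)=9035836076, p(136)=10015581680, p(137)=11097645016, p(138)=12292341831, p(139)=13610949895, p(140)=15065878135, p(141)=16670689208, p(142)=18440293320, p(143)=20390982757, p(144)=22540654445, p(145)=24908858009, p(146)=27517052599, p(147)=30388671978, p(148)=33549419497, p(149)=37027355200, p(150)=40853235313, p(151)=45060624582, p(152)=49686288421, p(153)=54770336324.
Final step: p(154) = p(153) + p(152) - p(149) - p(147) + p(142) + p(139) - p(132) - p(128) + p(119) + p(114) - p(103) - p(97) + p(84) + p(77) - p(62) - p(54) + p(37) + p(28) - p(9)
= 54770336324 + 49686288421 - 37027355200 - 30388671978 + 18440293320 + 13610949895 - 6620830889 - 4351078600 + 1653668665 + 952050665 - 271248950 - 133230930 + 26543660 + 10619863 - 1300156 - 386155 + 21637 + 3718 - 30
= 60356673280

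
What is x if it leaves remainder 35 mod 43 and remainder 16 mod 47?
1755

Using Chinese Remainder Theorem:
M = 43 × 47 = 2021
M1 = 47, M2 = 43
y1 = 47^(-1) mod 43 = 11
y2 = 43^(-1) mod 47 = 35
x = (35×47×11 + 16×43×35) mod 2021 = 1755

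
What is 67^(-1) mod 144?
43

gcd(67, 144) = 1, so the inverse exists.
Extended Euclidean algorithm on (144, 67):
144 = 2 × 67 + 10  ⟹  10 = (1)·144 + (-2)·67
67 = 6 × 10 + 7  ⟹  7 = (-6)·144 + (13)·67
10 = 1 × 7 + 3  ⟹  3 = (7)·144 + (-15)·67
7 = 2 × 3 + 1  ⟹  1 = (-20)·144 + (43)·67
So (43)·67 ≡ 1 (mod 144), i.e. 67^(-1) ≡ 43 (mod 144).
Check: 67 × 43 = 2881 ≡ 1 (mod 144)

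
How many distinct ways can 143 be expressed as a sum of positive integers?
20390982757

p(n) counts ways to write n as a sum of positive integers (order ignored).
Euler's pentagonal recurrence: p(k) = p(k-1) + p(k-2) - p(k-5) - p(k-7) + p(k-12) + p(k-15) - ... (offsets j(3j∓1)/2, signs ++--, p(0)=1, p(<0)=0).
DP table for k = 0..142: p(0)=1, p(1)=1, p(2)=2, p(3)=3, p(4)=5, p(5)=7, p(6)=11, p(7)=15, p(8)=22, p(9)=30, p(10)=42, p(11)=56, p(12)=77, p(13)=101, p(14)=135, p(15)=176, p(16)=231, p(17)=297, p(18)=385, p(19)=490, p(20)=627, p(21)=792, p(22)=1002, p(23)=1255, p(24)=1575, p(25)=1958, p(26)=2436, p(27)=3010, p(28)=3718, p(29)=4565, p(30)=5604, p(31)=6842, p(32)=8349, p(33)=10143, p(34)=12310, p(35)=14883, p(36)=17977, p(37)=21637, p(38)=26015, p(39)=31185, p(40)=37338, p(41)=44583, p(42)=53174, p(43)=63261, p(44)=75175, p(45)=89134, p(46)=105558, p(47)=124754, p(48)=147273, p(49)=173525, p(50)=204226, p(51)=239943, p(52)=281589, p(53)=329931, p(54)=386155, p(55)=451276, p(56)=526823, p(57)=614154, p(58)=715220, p(59)=831820, p(60)=966467, p(61)=1121505, p(62)=1300156, p(63)=1505499, p(64)=1741630, p(65)=2012558, p(66)=2323520, p(67)=2679689, p(68)=3087735, p(69)=3554345, p(70)=4087968, p(71)=4697205, p(72)=5392783, p(73)=6185689, p(74)=7089500, p(75)=8118264, p(76)=9289091, p(77)=10619863, p(78)=12132164, p(79)=13848650, p(80)=15796476, p(81)=18004327, p(82)=20506255, p(83)=23338469, p(84)=26543660, p(85)=30167357, p(86)=34262962, p(87)=38887673, p(88)=44108109, p(89)=49995925, p(90)=56634173, p(91)=64112359, p(92)=72533807, p(93)=82010177, p(94)=92669720, p(95)=104651419, p(96)=118114304, p(97)=133230930, p(98)=150198136, p(99)=169229875, p(100)=190569292, p(101)=214481126, p(102)=241265379, p(103)=271248950, p(104)=304801365, p(105)=342325709, p(106)=384276336, p(107)=431149389, p(108)=483502844, p(109)=541946240, p(110)=607163746, p(111)=679903203, p(112)=761002156, p(113)=851376628, p(114)=952050665, p(115)=1064144451, p(116)=1188908248, p(117)=1327710076, p(118)=1482074143, p(119)=1653668665, p(120)=1844349560, p(121)=2056148051, p(122)=2291320912, p(123)=2552338241, p(124)=2841940500, p(125)=3163127352, p(126)=3519222692, p(127)=3913864295, p(128)=4351078600, p(129)=4835271870, p(130)=5371315400, p(131)=5964539504, p(132)=6620830889, p(133)=7346629512, p(134)=8149040695, p(135)=9035836076, p(136)=10015581680, p(137)=11097645016, p(138)=12292341831, p(139)=13610949895, p(140)=15065878135, p(141)=16670689208, p(142)=18440293320.
Final step: p(143) = p(142) + p(141) - p(138) - p(136) + p(131) + p(128) - p(121) - p(117) + p(108) + p(103) - p(92) - p(86) + p(73) + p(66) - p(51) - p(43) + p(26) + p(17)
= 18440293320 + 16670689208 - 12292341831 - 10015581680 + 5964539504 + 4351078600 - 2056148051 - 1327710076 + 483502844 + 271248950 - 72533807 - 34262962 + 6185689 + 2323520 - 239943 - 63261 + 2436 + 297
= 20390982757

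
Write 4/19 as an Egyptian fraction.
1/5 + 1/95

Greedy algorithm:
4/19: ceiling(19/4) = 5, use 1/5
1/95: ceiling(95/1) = 95, use 1/95
Result: 4/19 = 1/5 + 1/95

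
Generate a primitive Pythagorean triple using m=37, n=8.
(1305, 592, 1433)

Euclid's formula: a = m² - n², b = 2mn, c = m² + n²
m = 37, n = 8
a = 37² - 8² = 1369 - 64 = 1305
b = 2 × 37 × 8 = 592
c = 37² + 8² = 1369 + 64 = 1433
Verification: 1305² + 592² = 1703025 + 350464 = 2053489 = 1433² ✓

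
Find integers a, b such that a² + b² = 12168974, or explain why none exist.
Not possible

Factorization: 12168974 = 2 × 17 × 71^3
By Fermat: n is sum of two squares iff every prime p ≡ 3 (mod 4) appears to even power.
Prime(s) ≡ 3 (mod 4) with odd exponent: [(71, 3)]
Therefore 12168974 cannot be expressed as a² + b².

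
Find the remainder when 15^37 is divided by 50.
25

Repeated squaring. Binary of 37 = 100101.
15^1 ≡ 15 (mod 50); 15^2 ≡ 25 (mod 50); 15^4 ≡ 25 (mod 50); 15^8 ≡ 25 (mod 50); 15^16 ≡ 25 (mod 50); 15^32 ≡ 25 (mod 50)
15^37 = 15^1 × 15^4 × 15^32 ≡ 25 (mod 50)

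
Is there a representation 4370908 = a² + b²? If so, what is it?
Not possible

Factorization: 4370908 = 2^2 × 103^3
By Fermat: n is sum of two squares iff every prime p ≡ 3 (mod 4) appears to even power.
Prime(s) ≡ 3 (mod 4) with odd exponent: [(103, 3)]
Therefore 4370908 cannot be expressed as a² + b².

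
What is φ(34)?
16

34 = 2 × 17
φ(n) = n × ∏(1 - 1/p) for each prime p dividing n
φ(34) = 34 × (1 - 1/2) × (1 - 1/17) = 16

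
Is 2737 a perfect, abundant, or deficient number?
deficient

Proper divisors of 2737: sum = 1 + 7 + 17 + 23 + 119 + 161 + 391 = 719
Since 719 < 2737, 2737 is deficient.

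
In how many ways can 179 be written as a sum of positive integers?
625846753120

p(n) counts ways to write n as a sum of positive integers (order ignored).
Euler's pentagonal recurrence: p(k) = p(k-1) + p(k-2) - p(k-5) - p(k-7) + p(k-12) + p(k-15) - ... (offsets j(3j∓1)/2, signs ++--, p(0)=1, p(<0)=0).
DP table for k = 0..178: p(0)=1, p(1)=1, p(2)=2, p(3)=3, p(4)=5, p(5)=7, p(6)=11, p(7)=15, p(8)=22, p(9)=30, p(10)=42, p(11)=56, p(12)=77, p(13)=101, p(14)=135, p(15)=176, p(16)=231, p(17)=297, p(18)=385, p(19)=490, p(20)=627, p(21)=792, p(22)=1002, p(23)=1255, p(24)=1575, p(25)=1958, p(26)=2436, p(27)=3010, p(28)=3718, p(29)=4565, p(30)=5604, p(31)=6842, p(32)=8349, p(33)=10143, p(34)=12310, p(35)=14883, p(36)=17977, p(37)=21637, p(38)=26015, p(39)=31185, p(40)=37338, p(41)=44583, p(42)=53174, p(43)=63261, p(44)=75175, p(45)=89134, p(46)=105558, p(47)=124754, p(48)=147273, p(49)=173525, p(50)=204226, p(51)=239943, p(52)=281589, p(53)=329931, p(54)=386155, p(55)=451276, p(56)=526823, p(57)=614154, p(58)=715220, p(59)=831820, p(60)=966467, p(61)=1121505, p(62)=1300156, p(63)=1505499, p(64)=1741630, p(65)=2012558, p(66)=2323520, p(67)=2679689, p(68)=3087735, p(69)=3554345, p(70)=4087968, p(71)=4697205, p(72)=5392783, p(73)=6185689, p(74)=7089500, p(75)=8118264, p(76)=9289091, p(77)=10619863, p(78)=12132164, p(79)=13848650, p(80)=15796476, p(81)=18004327, p(82)=20506255, p(83)=23338469, p(84)=26543660, p(85)=30167357, p(86)=34262962, p(87)=38887673, p(88)=44108109, p(89)=49995925, p(90)=56634173, p(91)=64112359, p(92)=72533807, p(93)=82010177, p(94)=92669720, p(95)=104651419, p(96)=118114304, p(97)=133230930, p(98)=150198136, p(99)=169229875, p(100)=190569292, p(101)=214481126, p(102)=241265379, p(103)=271248950, p(104)=304801365, p(105)=342325709, p(106)=384276336, p(107)=431149389, p(108)=483502844, p(109)=541946240, p(110)=607163746, p(111)=679903203, p(112)=761002156, p(113)=851376628, p(114)=952050665, p(115)=1064144451, p(116)=1188908248, p(117)=1327710076, p(118)=1482074143, p(119)=1653668665, p(120)=1844349560, p(121)=2056148051, p(122)=2291320912, p(123)=2552338241, p(124)=2841940500, p(125)=3163127352, p(126)=3519222692, p(127)=3913864295, p(128)=4351078600, p(129)=4835271870, p(130)=5371315400, p(131)=5964539504, p(132)=6620830889, p(133)=7346629512, p(134)=8149040695, p(135)=9035836076, p(136)=10015581680, p(137)=11097645016, p(138)=12292341831, p(139)=13610949895, p(140)=15065878135, p(141)=16670689208, p(142)=18440293320, p(143)=20390982757, p(144)=22540654445, p(145)=24908858009, p(146)=27517052599, p(147)=30388671978, p(148)=33549419497, p(149)=37027355200, p(150)=40853235313, p(151)=45060624582, p(152)=49686288421, p(153)=54770336324, p(154)=60356673280, p(155)=66493182097, p(156)=73232243759, p(157)=80630964769, p(158)=88751778802, p(159)=97662728555, p(160)=107438159466, p(161)=118159068427, p(162)=129913904637, p(163)=142798995930, p(164)=156919475295, p(165)=172389800255, p(166)=189334822579, p(167)=207890420102, p(168)=228204732751, p(169)=250438925115, p(170)=274768617130, p(171)=301384802048, p(172)=330495499613, p(173)=362326859895, p(174)=397125074750, p(175)=435157697830, p(176)=476715857290, p(177)=522115831195, p(178)=571701605655.
Final step: p(179) = p(178) + p(177) - p(174) - p(172) + p(167) + p(164) - p(157) - p(153) + p(144) + p(139) - p(128) - p(122) + p(109) + p(102) - p(87) - p(79) + p(62) + p(53) - p(34) - p(24) + p(3)
= 571701605655 + 522115831195 - 397125074750 - 330495499613 + 207890420102 + 156919475295 - 80630964769 - 54770336324 + 22540654445 + 13610949895 - 4351078600 - 2291320912 + 541946240 + 241265379 - 38887673 - 13848650 + 1300156 + 329931 - 12310 - 1575 + 3
= 625846753120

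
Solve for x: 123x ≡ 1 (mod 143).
50

gcd(123, 143) = 1, so the inverse exists.
Extended Euclidean algorithm on (143, 123):
143 = 1 × 123 + 20  ⟹  20 = (1)·143 + (-1)·123
123 = 6 × 20 + 3  ⟹  3 = (-6)·143 + (7)·123
20 = 6 × 3 + 2  ⟹  2 = (37)·143 + (-43)·123
3 = 1 × 2 + 1  ⟹  1 = (-43)·143 + (50)·123
So (50)·123 ≡ 1 (mod 143), i.e. 123^(-1) ≡ 50 (mod 143).
Check: 123 × 50 = 6150 ≡ 1 (mod 143)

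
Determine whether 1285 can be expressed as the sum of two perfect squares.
14² + 33² (a=14, b=33)

Factorization: 1285 = 5 × 257
By Fermat: n is sum of two squares iff every prime p ≡ 3 (mod 4) appears to even power.
All primes ≡ 3 (mod 4) appear to even power.
Search a = 0, 1, 2, … for 1285 - a² a perfect square: first hit at a = 14: 1285 - 196 = 1089 = 33².
1285 = 14² + 33² = 196 + 1089 ✓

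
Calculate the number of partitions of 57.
614154

p(n) counts ways to write n as a sum of positive integers (order ignored).
Euler's pentagonal recurrence: p(k) = p(k-1) + p(k-2) - p(k-5) - p(k-7) + p(k-12) + p(k-15) - ... (offsets j(3j∓1)/2, signs ++--, p(0)=1, p(<0)=0).
DP table for k = 0..56: p(0)=1, p(1)=1, p(2)=2, p(3)=3, p(4)=5, p(5)=7, p(6)=11, p(7)=15, p(8)=22, p(9)=30, p(10)=42, p(11)=56, p(12)=77, p(13)=101, p(14)=135, p(15)=176, p(16)=231, p(17)=297, p(18)=385, p(19)=490, p(20)=627, p(21)=792, p(22)=1002, p(23)=1255, p(24)=1575, p(25)=1958, p(26)=2436, p(27)=3010, p(28)=3718, p(29)=4565, p(30)=5604, p(31)=6842, p(32)=8349, p(33)=10143, p(34)=12310, p(35)=14883, p(36)=17977, p(37)=21637, p(38)=26015, p(39)=31185, p(40)=37338, p(41)=44583, p(42)=53174, p(43)=63261, p(44)=75175, p(45)=89134, p(46)=105558, p(47)=124754, p(48)=147273, p(49)=173525, p(50)=204226, p(51)=239943, p(52)=281589, p(53)=329931, p(54)=386155, p(55)=451276, p(56)=526823.
Final step: p(57) = p(56) + p(55) - p(52) - p(50) + p(45) + p(42) - p(35) - p(31) + p(22) + p(17) - p(6) - p(0)
= 526823 + 451276 - 281589 - 204226 + 89134 + 53174 - 14883 - 6842 + 1002 + 297 - 11 - 1
= 614154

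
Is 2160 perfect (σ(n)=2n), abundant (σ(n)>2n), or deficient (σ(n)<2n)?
abundant

Proper divisors of 2160: sum = 1 + 2 + 3 + 4 + 5 + 6 + 8 + 9 + ... + 432 + 540 + 720 + 1080 (39 divisors) = 5280
Since 5280 > 2160, 2160 is abundant.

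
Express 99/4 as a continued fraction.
[24; 1, 3]

Euclidean algorithm steps:
99 = 24 × 4 + 3
4 = 1 × 3 + 1
3 = 3 × 1 + 0
Continued fraction: [24; 1, 3]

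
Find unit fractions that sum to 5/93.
1/19 + 1/884 + 1/1562028

Greedy algorithm:
5/93: ceiling(93/5) = 19, use 1/19
2/1767: ceiling(1767/2) = 884, use 1/884
1/1562028: ceiling(1562028/1) = 1562028, use 1/1562028
Result: 5/93 = 1/19 + 1/884 + 1/1562028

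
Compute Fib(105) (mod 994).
944

Matrix identity: Q^n = [[F_(n+1), F_n], [F_n, F_(n-1)]] with Q = [[1,1],[1,0]].
n = 105 = 1101001₂. Square-and-multiply, entries mod 994:
Q^1 = [[1,1],[1,0]]
Q^3 = (Q^1)²·Q = [[3,2],[2,1]]
Q^6 = (Q^3)² = [[13,8],[8,5]]
Q^13 = (Q^6)²·Q = [[377,233],[233,144]]
Q^26 = (Q^13)² = [[600,125],[125,475]]
Q^52 = (Q^26)² = [[887,185],[185,702]]
Q^105 = (Q^52)²·Q = [[685,944],[944,735]]
F_105 mod 994 = Q^105[0][1] = 944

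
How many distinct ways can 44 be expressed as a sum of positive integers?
75175

p(n) counts ways to write n as a sum of positive integers (order ignored).
Euler's pentagonal recurrence: p(k) = p(k-1) + p(k-2) - p(k-5) - p(k-7) + p(k-12) + p(k-15) - ... (offsets j(3j∓1)/2, signs ++--, p(0)=1, p(<0)=0).
DP table for k = 0..43: p(0)=1, p(1)=1, p(2)=2, p(3)=3, p(4)=5, p(5)=7, p(6)=11, p(7)=15, p(8)=22, p(9)=30, p(10)=42, p(11)=56, p(12)=77, p(13)=101, p(14)=135, p(15)=176, p(16)=231, p(17)=297, p(18)=385, p(19)=490, p(20)=627, p(21)=792, p(22)=1002, p(23)=1255, p(24)=1575, p(25)=1958, p(26)=2436, p(27)=3010, p(28)=3718, p(29)=4565, p(30)=5604, p(31)=6842, p(32)=8349, p(33)=10143, p(34)=12310, p(35)=14883, p(36)=17977, p(37)=21637, p(38)=26015, p(39)=31185, p(40)=37338, p(41)=44583, p(42)=53174, p(43)=63261.
Final step: p(44) = p(43) + p(42) - p(39) - p(37) + p(32) + p(29) - p(22) - p(18) + p(9) + p(4)
= 63261 + 53174 - 31185 - 21637 + 8349 + 4565 - 1002 - 385 + 30 + 5
= 75175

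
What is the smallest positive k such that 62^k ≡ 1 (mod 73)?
72

73 is prime, so ord(62) divides φ(73) = 72.
Divisors of 72: 1, 2, 3, 4, 6, 8, 9, 12, 18, 24, 36, 72.
Repeated squaring: 62^1 ≡ 62, 62^2 ≡ 48, 62^4 ≡ 41, 62^8 ≡ 2, 62^16 ≡ 4, 62^32 ≡ 16, 62^64 ≡ 37 (mod 73).
Test 62^d mod 73 for each divisor d in increasing order:
62^1 ≡ 62
62^2 ≡ 48
62^3 = 62^2·62^1 ≡ 56
62^4 ≡ 41
62^6 = 62^4·62^2 ≡ 70
62^8 ≡ 2
62^9 = 62^8·62^1 ≡ 51
62^12 = 62^8·62^4 ≡ 9
62^18 = 62^16·62^2 ≡ 46
62^24 = 62^16·62^8 ≡ 8
62^36 = 62^32·62^4 ≡ 72
62^72 = 62^64·62^8 ≡ 1  ← first divisor giving 1
The order is 72.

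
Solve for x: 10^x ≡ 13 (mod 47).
3

Baby-step giant-step with step n = ⌈√47⌉ = 7.
Baby steps 10^j mod 47 (j:value) for j=0..6: 0:1, 1:10, 2:6, 3:13, 4:36, 5:31, 6:28.
h = 13 is already in the table at j=3, so x = 3.
Check: 10^3 ≡ 13 (mod 47).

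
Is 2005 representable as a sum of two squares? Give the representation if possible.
18² + 41² (a=18, b=41)

Factorization: 2005 = 5 × 401
By Fermat: n is sum of two squares iff every prime p ≡ 3 (mod 4) appears to even power.
All primes ≡ 3 (mod 4) appear to even power.
Search a = 0, 1, 2, … for 2005 - a² a perfect square: first hit at a = 18: 2005 - 324 = 1681 = 41².
2005 = 18² + 41² = 324 + 1681 ✓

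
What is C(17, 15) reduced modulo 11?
4

Using Lucas' theorem:
Write n=17 and k=15 in base 11:
n in base 11: [1, 6]
k in base 11: [1, 4]
C(17,15) mod 11 = ∏ C(n_i, k_i) mod 11
Digit binomials (mod 11): C(1,1) = 1; C(6,4) = 15 ≡ 4
Product: 1 × 4 = 4 ≡ 4 (mod 11)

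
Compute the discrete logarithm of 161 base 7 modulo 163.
10

Baby-step giant-step with step n = ⌈√163⌉ = 13.
Baby steps 7^j mod 163 (j:value) for j=0..12: 0:1, 1:7, 2:49, 3:17, 4:119, 5:18, 6:126, 7:67, 8:143, 9:23, 10:161, 11:149, 12:65.
h = 161 is already in the table at j=10, so x = 10.
Check: 7^10 ≡ 161 (mod 163).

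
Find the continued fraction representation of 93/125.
[0; 1, 2, 1, 9, 1, 2]

Euclidean algorithm steps:
93 = 0 × 125 + 93
125 = 1 × 93 + 32
93 = 2 × 32 + 29
32 = 1 × 29 + 3
29 = 9 × 3 + 2
3 = 1 × 2 + 1
2 = 2 × 1 + 0
Continued fraction: [0; 1, 2, 1, 9, 1, 2]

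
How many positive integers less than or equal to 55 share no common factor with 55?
40

55 = 5 × 11
φ(n) = n × ∏(1 - 1/p) for each prime p dividing n
φ(55) = 55 × (1 - 1/5) × (1 - 1/11) = 40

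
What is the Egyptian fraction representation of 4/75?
1/19 + 1/1425

Greedy algorithm:
4/75: ceiling(75/4) = 19, use 1/19
1/1425: ceiling(1425/1) = 1425, use 1/1425
Result: 4/75 = 1/19 + 1/1425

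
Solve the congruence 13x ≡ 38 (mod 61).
x ≡ 17 (mod 61)

gcd(13, 61) = 1, which divides 38, so solutions exist.
Find 13^(-1) mod 61 by the extended Euclidean algorithm:
61 = 4 × 13 + 9  ⟹  9 = (1)·61 + (-4)·13
13 = 1 × 9 + 4  ⟹  4 = (-1)·61 + (5)·13
9 = 2 × 4 + 1  ⟹  1 = (3)·61 + (-14)·13
So (-14)·13 ≡ 1 (mod 61), i.e. 13^(-1) ≡ -14 ≡ 47 (mod 61).
x ≡ 47 × 38 = 1786 ≡ 17 (mod 61).
Check: 13 × 17 = 221 ≡ 38 (mod 61).
Unique solution: x ≡ 17 (mod 61)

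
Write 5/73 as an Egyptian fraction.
1/15 + 1/548 + 1/600060

Greedy algorithm:
5/73: ceiling(73/5) = 15, use 1/15
2/1095: ceiling(1095/2) = 548, use 1/548
1/600060: ceiling(600060/1) = 600060, use 1/600060
Result: 5/73 = 1/15 + 1/548 + 1/600060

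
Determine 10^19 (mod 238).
150

Repeated squaring. Binary of 19 = 10011.
10^1 ≡ 10 (mod 238); 10^2 ≡ 100 (mod 238); 10^4 ≡ 4 (mod 238); 10^8 ≡ 16 (mod 238); 10^16 ≡ 18 (mod 238)
10^19 = 10^1 × 10^2 × 10^16 ≡ 150 (mod 238)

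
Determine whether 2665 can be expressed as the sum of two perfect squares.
8² + 51² (a=8, b=51)

Factorization: 2665 = 5 × 13 × 41
By Fermat: n is sum of two squares iff every prime p ≡ 3 (mod 4) appears to even power.
All primes ≡ 3 (mod 4) appear to even power.
Search a = 0, 1, 2, … for 2665 - a² a perfect square: first hit at a = 8: 2665 - 64 = 2601 = 51².
2665 = 8² + 51² = 64 + 2601 ✓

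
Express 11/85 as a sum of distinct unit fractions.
1/8 + 1/227 + 1/154360

Greedy algorithm:
11/85: ceiling(85/11) = 8, use 1/8
3/680: ceiling(680/3) = 227, use 1/227
1/154360: ceiling(154360/1) = 154360, use 1/154360
Result: 11/85 = 1/8 + 1/227 + 1/154360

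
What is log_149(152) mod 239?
215

Baby-step giant-step with step n = ⌈√239⌉ = 16.
Baby steps 149^j mod 239 (j:value) for j=0..15: 0:1, 1:149, 2:213, 3:189, 4:198, 5:105, 6:110, 7:138, 8:8, 9:236, 10:31, 11:78, 12:150, 13:123, 14:163, 15:148.
Giant-step multiplier: 149^(-16) ≡ 149^(238-16) = 149^222 ≡ 183 (mod 239).
Giant steps γ_i = 152·183^i mod 239: γ_0=152, γ_1=92, γ_2=106, γ_3=39, γ_4=206, γ_5=175, γ_6=238, γ_7=56, γ_8=210, γ_9=190, γ_10=115, γ_11=13, γ_12=228, γ_13=138 (in table at j=7).
x = i·n + j = 13·16 + 7 = 215.
Check: 149^215 ≡ 152 (mod 239).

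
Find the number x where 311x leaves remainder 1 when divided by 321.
32

gcd(311, 321) = 1, so the inverse exists.
Extended Euclidean algorithm on (321, 311):
321 = 1 × 311 + 10  ⟹  10 = (1)·321 + (-1)·311
311 = 31 × 10 + 1  ⟹  1 = (-31)·321 + (32)·311
So (32)·311 ≡ 1 (mod 321), i.e. 311^(-1) ≡ 32 (mod 321).
Check: 311 × 32 = 9952 ≡ 1 (mod 321)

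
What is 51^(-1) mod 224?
123

gcd(51, 224) = 1, so the inverse exists.
Extended Euclidean algorithm on (224, 51):
224 = 4 × 51 + 20  ⟹  20 = (1)·224 + (-4)·51
51 = 2 × 20 + 11  ⟹  11 = (-2)·224 + (9)·51
20 = 1 × 11 + 9  ⟹  9 = (3)·224 + (-13)·51
11 = 1 × 9 + 2  ⟹  2 = (-5)·224 + (22)·51
9 = 4 × 2 + 1  ⟹  1 = (23)·224 + (-101)·51
So (-101)·51 ≡ 1 (mod 224), i.e. 51^(-1) ≡ -101 ≡ 123 (mod 224).
Check: 51 × 123 = 6273 ≡ 1 (mod 224)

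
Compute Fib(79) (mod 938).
715

Matrix identity: Q^n = [[F_(n+1), F_n], [F_n, F_(n-1)]] with Q = [[1,1],[1,0]].
n = 79 = 1001111₂. Square-and-multiply, entries mod 938:
Q^1 = [[1,1],[1,0]]
Q^2 = (Q^1)² = [[2,1],[1,1]]
Q^4 = (Q^2)² = [[5,3],[3,2]]
Q^9 = (Q^4)²·Q = [[55,34],[34,21]]
Q^19 = (Q^9)²·Q = [[199,429],[429,708]]
Q^39 = (Q^19)²·Q = [[231,398],[398,771]]
Q^79 = (Q^39)²·Q = [[861,715],[715,146]]
F_79 mod 938 = Q^79[0][1] = 715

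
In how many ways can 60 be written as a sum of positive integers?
966467

p(n) counts ways to write n as a sum of positive integers (order ignored).
Euler's pentagonal recurrence: p(k) = p(k-1) + p(k-2) - p(k-5) - p(k-7) + p(k-12) + p(k-15) - ... (offsets j(3j∓1)/2, signs ++--, p(0)=1, p(<0)=0).
DP table for k = 0..59: p(0)=1, p(1)=1, p(2)=2, p(3)=3, p(4)=5, p(5)=7, p(6)=11, p(7)=15, p(8)=22, p(9)=30, p(10)=42, p(11)=56, p(12)=77, p(13)=101, p(14)=135, p(15)=176, p(16)=231, p(17)=297, p(18)=385, p(19)=490, p(20)=627, p(21)=792, p(22)=1002, p(23)=1255, p(24)=1575, p(25)=1958, p(26)=2436, p(27)=3010, p(28)=3718, p(29)=4565, p(30)=5604, p(31)=6842, p(32)=8349, p(33)=10143, p(34)=12310, p(35)=14883, p(36)=17977, p(37)=21637, p(38)=26015, p(39)=31185, p(40)=37338, p(41)=44583, p(42)=53174, p(43)=63261, p(44)=75175, p(45)=89134, p(46)=105558, p(47)=124754, p(48)=147273, p(49)=173525, p(50)=204226, p(51)=239943, p(52)=281589, p(53)=329931, p(54)=386155, p(55)=451276, p(56)=526823, p(57)=614154, p(58)=715220, p(59)=831820.
Final step: p(60) = p(59) + p(58) - p(55) - p(53) + p(48) + p(45) - p(38) - p(34) + p(25) + p(20) - p(9) - p(3)
= 831820 + 715220 - 451276 - 329931 + 147273 + 89134 - 26015 - 12310 + 1958 + 627 - 30 - 3
= 966467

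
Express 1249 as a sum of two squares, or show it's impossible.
15² + 32² (a=15, b=32)

Factorization: 1249 = 1249
By Fermat: n is sum of two squares iff every prime p ≡ 3 (mod 4) appears to even power.
All primes ≡ 3 (mod 4) appear to even power.
Search a = 0, 1, 2, … for 1249 - a² a perfect square: first hit at a = 15: 1249 - 225 = 1024 = 32².
1249 = 15² + 32² = 225 + 1024 ✓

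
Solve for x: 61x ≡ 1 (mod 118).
89

gcd(61, 118) = 1, so the inverse exists.
Extended Euclidean algorithm on (118, 61):
118 = 1 × 61 + 57  ⟹  57 = (1)·118 + (-1)·61
61 = 1 × 57 + 4  ⟹  4 = (-1)·118 + (2)·61
57 = 14 × 4 + 1  ⟹  1 = (15)·118 + (-29)·61
So (-29)·61 ≡ 1 (mod 118), i.e. 61^(-1) ≡ -29 ≡ 89 (mod 118).
Check: 61 × 89 = 5429 ≡ 1 (mod 118)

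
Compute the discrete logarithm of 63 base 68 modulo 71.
33

Baby-step giant-step with step n = ⌈√71⌉ = 9.
Baby steps 68^j mod 71 (j:value) for j=0..8: 0:1, 1:68, 2:9, 3:44, 4:10, 5:41, 6:19, 7:14, 8:29.
Giant-step multiplier: 68^(-9) ≡ 68^(70-9) = 68^61 ≡ 31 (mod 71).
Giant steps γ_i = 63·31^i mod 71: γ_0=63, γ_1=36, γ_2=51, γ_3=19 (in table at j=6).
x = i·n + j = 3·9 + 6 = 33.
Check: 68^33 ≡ 63 (mod 71).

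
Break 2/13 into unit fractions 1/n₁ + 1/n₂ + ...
1/7 + 1/91

Greedy algorithm:
2/13: ceiling(13/2) = 7, use 1/7
1/91: ceiling(91/1) = 91, use 1/91
Result: 2/13 = 1/7 + 1/91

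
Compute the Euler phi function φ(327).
216

327 = 3 × 109
φ(n) = n × ∏(1 - 1/p) for each prime p dividing n
φ(327) = 327 × (1 - 1/3) × (1 - 1/109) = 216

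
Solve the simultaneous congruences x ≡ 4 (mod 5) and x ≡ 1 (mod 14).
29

Using Chinese Remainder Theorem:
M = 5 × 14 = 70
M1 = 14, M2 = 5
y1 = 14^(-1) mod 5 = 4
y2 = 5^(-1) mod 14 = 3
x = (4×14×4 + 1×5×3) mod 70 = 29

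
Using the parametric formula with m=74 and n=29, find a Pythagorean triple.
(4635, 4292, 6317)

Euclid's formula: a = m² - n², b = 2mn, c = m² + n²
m = 74, n = 29
a = 74² - 29² = 5476 - 841 = 4635
b = 2 × 74 × 29 = 4292
c = 74² + 29² = 5476 + 841 = 6317
Verification: 4635² + 4292² = 21483225 + 18421264 = 39904489 = 6317² ✓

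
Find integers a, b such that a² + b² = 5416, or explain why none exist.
50² + 54² (a=50, b=54)

Factorization: 5416 = 2^3 × 677
By Fermat: n is sum of two squares iff every prime p ≡ 3 (mod 4) appears to even power.
All primes ≡ 3 (mod 4) appear to even power.
Search a = 0, 1, 2, … for 5416 - a² a perfect square: first hit at a = 50: 5416 - 2500 = 2916 = 54².
5416 = 50² + 54² = 2500 + 2916 ✓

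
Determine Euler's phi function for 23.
22

23 = 23
φ(n) = n × ∏(1 - 1/p) for each prime p dividing n
φ(23) = 23 × (1 - 1/23) = 22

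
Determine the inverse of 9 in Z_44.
5

gcd(9, 44) = 1, so the inverse exists.
Extended Euclidean algorithm on (44, 9):
44 = 4 × 9 + 8  ⟹  8 = (1)·44 + (-4)·9
9 = 1 × 8 + 1  ⟹  1 = (-1)·44 + (5)·9
So (5)·9 ≡ 1 (mod 44), i.e. 9^(-1) ≡ 5 (mod 44).
Check: 9 × 5 = 45 ≡ 1 (mod 44)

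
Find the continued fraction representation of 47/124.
[0; 2, 1, 1, 1, 3, 4]

Euclidean algorithm steps:
47 = 0 × 124 + 47
124 = 2 × 47 + 30
47 = 1 × 30 + 17
30 = 1 × 17 + 13
17 = 1 × 13 + 4
13 = 3 × 4 + 1
4 = 4 × 1 + 0
Continued fraction: [0; 2, 1, 1, 1, 3, 4]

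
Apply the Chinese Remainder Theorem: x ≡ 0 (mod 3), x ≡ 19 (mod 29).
48

Using Chinese Remainder Theorem:
M = 3 × 29 = 87
M1 = 29, M2 = 3
y1 = 29^(-1) mod 3 = 2
y2 = 3^(-1) mod 29 = 10
x = (0×29×2 + 19×3×10) mod 87 = 48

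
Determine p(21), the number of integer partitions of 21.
792

p(n) counts ways to write n as a sum of positive integers (order ignored).
Euler's pentagonal recurrence: p(k) = p(k-1) + p(k-2) - p(k-5) - p(k-7) + p(k-12) + p(k-15) - ... (offsets j(3j∓1)/2, signs ++--, p(0)=1, p(<0)=0).
DP table for k = 0..20: p(0)=1, p(1)=1, p(2)=2, p(3)=3, p(4)=5, p(5)=7, p(6)=11, p(7)=15, p(8)=22, p(9)=30, p(10)=42, p(11)=56, p(12)=77, p(13)=101, p(14)=135, p(15)=176, p(16)=231, p(17)=297, p(18)=385, p(19)=490, p(20)=627.
Final step: p(21) = p(20) + p(19) - p(16) - p(14) + p(9) + p(6)
= 627 + 490 - 231 - 135 + 30 + 11
= 792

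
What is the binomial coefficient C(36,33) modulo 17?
0

Using Lucas' theorem:
Write n=36 and k=33 in base 17:
n in base 17: [2, 2]
k in base 17: [1, 16]
C(36,33) mod 17 = ∏ C(n_i, k_i) mod 17
Digit binomials (mod 17): C(2,1) = 2; C(2,16) = 0 (k_i > n_i)
Product: 2 × 0 = 0 ≡ 0 (mod 17)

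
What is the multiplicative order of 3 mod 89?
88

89 is prime, so ord(3) divides φ(89) = 88.
Divisors of 88: 1, 2, 4, 8, 11, 22, 44, 88.
Repeated squaring: 3^1 ≡ 3, 3^2 ≡ 9, 3^4 ≡ 81, 3^8 ≡ 64, 3^16 ≡ 2, 3^32 ≡ 4, 3^64 ≡ 16 (mod 89).
Test 3^d mod 89 for each divisor d in increasing order:
3^1 ≡ 3
3^2 ≡ 9
3^4 ≡ 81
3^8 ≡ 64
3^11 = 3^8·3^2·3^1 ≡ 37
3^22 = 3^16·3^4·3^2 ≡ 34
3^44 = 3^32·3^8·3^4 ≡ 88
3^88 = 3^64·3^16·3^8 ≡ 1  ← first divisor giving 1
The order is 88.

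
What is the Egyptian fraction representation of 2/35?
1/18 + 1/630

Greedy algorithm:
2/35: ceiling(35/2) = 18, use 1/18
1/630: ceiling(630/1) = 630, use 1/630
Result: 2/35 = 1/18 + 1/630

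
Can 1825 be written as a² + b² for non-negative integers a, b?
12² + 41² (a=12, b=41)

Factorization: 1825 = 5^2 × 73
By Fermat: n is sum of two squares iff every prime p ≡ 3 (mod 4) appears to even power.
All primes ≡ 3 (mod 4) appear to even power.
Search a = 0, 1, 2, … for 1825 - a² a perfect square: first hit at a = 12: 1825 - 144 = 1681 = 41².
1825 = 12² + 41² = 144 + 1681 ✓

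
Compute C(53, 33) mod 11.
4

Using Lucas' theorem:
Write n=53 and k=33 in base 11:
n in base 11: [4, 9]
k in base 11: [3, 0]
C(53,33) mod 11 = ∏ C(n_i, k_i) mod 11
Digit binomials (mod 11): C(4,3) = 4; C(9,0) = 1
Product: 4 × 1 = 4 ≡ 4 (mod 11)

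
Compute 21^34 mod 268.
21

Repeated squaring. Binary of 34 = 100010.
21^1 ≡ 21 (mod 268); 21^2 ≡ 173 (mod 268); 21^4 ≡ 181 (mod 268); 21^8 ≡ 65 (mod 268); 21^16 ≡ 205 (mod 268); 21^32 ≡ 217 (mod 268)
21^34 = 21^2 × 21^32 ≡ 21 (mod 268)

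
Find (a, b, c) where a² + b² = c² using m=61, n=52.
(1017, 6344, 6425)

Euclid's formula: a = m² - n², b = 2mn, c = m² + n²
m = 61, n = 52
a = 61² - 52² = 3721 - 2704 = 1017
b = 2 × 61 × 52 = 6344
c = 61² + 52² = 3721 + 2704 = 6425
Verification: 1017² + 6344² = 1034289 + 40246336 = 41280625 = 6425² ✓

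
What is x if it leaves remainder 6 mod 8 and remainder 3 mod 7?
38

Using Chinese Remainder Theorem:
M = 8 × 7 = 56
M1 = 7, M2 = 8
y1 = 7^(-1) mod 8 = 7
y2 = 8^(-1) mod 7 = 1
x = (6×7×7 + 3×8×1) mod 56 = 38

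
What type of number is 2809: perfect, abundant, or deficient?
deficient

Proper divisors of 2809: sum = 1 + 53 = 54
Since 54 < 2809, 2809 is deficient.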